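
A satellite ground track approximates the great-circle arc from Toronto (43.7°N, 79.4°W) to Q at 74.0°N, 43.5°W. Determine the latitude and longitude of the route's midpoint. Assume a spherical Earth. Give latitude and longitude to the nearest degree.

Convert each endpoint to a unit vector on the sphere (x = cos φ cos λ, y = cos φ sin λ, z = sin φ).
The central angle between the endpoints is δ = arccos(p₁·p₂) ≈ 0.600 rad (34.4°).
Interpolate at f = 1/2 with slerp weights a = sin((1−f)δ)/sin δ ≈ 0.523, b = sin(fδ)/sin δ ≈ 0.523.
p = a·p₁ + b·p₂ ≈ (0.174, -0.471, 0.865); φ = arcsin(p_z) ≈ 59.84°, λ = atan2(p_y, p_x) ≈ -69.71°.

≈ 60°N, 70°W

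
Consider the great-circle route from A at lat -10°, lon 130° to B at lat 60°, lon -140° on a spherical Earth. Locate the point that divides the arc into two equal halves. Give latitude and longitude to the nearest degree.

≈ lat 32°, lon 157°

From cos δ = sin φ₁ sin φ₂ + cos φ₁ cos φ₂ cos Δλ, the central angle is δ ≈ 1.722 rad (98.6°).
Interpolate at f = 1/2 with slerp weights a = sin((1−f)δ)/sin δ ≈ 0.767, b = sin(fδ)/sin δ ≈ 0.767.
p = a·p₁ + b·p₂ ≈ (-0.779, 0.332, 0.531); φ = arcsin(p_z) ≈ 32.08°, λ = atan2(p_y, p_x) ≈ 156.92°.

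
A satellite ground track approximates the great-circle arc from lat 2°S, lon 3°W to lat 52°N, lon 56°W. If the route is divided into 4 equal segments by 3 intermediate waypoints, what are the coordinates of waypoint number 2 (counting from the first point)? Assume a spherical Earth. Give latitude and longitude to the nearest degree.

≈ lat 27°N, lon 23°W

From cos δ = sin φ₁ sin φ₂ + cos φ₁ cos φ₂ cos Δλ, the central angle is δ ≈ 1.221 rad (70.0°).
Interpolate at f = 2/4 with slerp weights a = sin((1−f)δ)/sin δ ≈ 0.610, b = sin(fδ)/sin δ ≈ 0.610.
p = a·p₁ + b·p₂ ≈ (0.819, -0.343, 0.460); φ = arcsin(p_z) ≈ 27.36°, λ = atan2(p_y, p_x) ≈ -22.74°.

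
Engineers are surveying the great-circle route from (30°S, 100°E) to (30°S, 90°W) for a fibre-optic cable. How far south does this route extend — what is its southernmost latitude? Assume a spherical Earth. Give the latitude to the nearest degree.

The great circle lies in the plane with unit normal n̂ = (p₁ × p₂)/|p₁ × p₂|.
Here n̂_z ≈ +0.149; the vertex latitude is φ_max = arccos|n̂_z| ≈ 81.4°.
Check via Clairaut: cos φ_max = |cos φ₁| · sin C = cos(30.0°)·sin(170.1°) ≈ 0.149, again giving ≈ 81.4°.

≈ 81°S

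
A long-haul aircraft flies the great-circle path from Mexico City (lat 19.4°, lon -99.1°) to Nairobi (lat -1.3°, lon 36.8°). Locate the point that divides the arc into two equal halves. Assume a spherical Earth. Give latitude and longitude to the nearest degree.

≈ lat 23°, lon -27°

Write both endpoints as unit vectors p₁, p₂ with components (cos φ cos λ, cos φ sin λ, sin φ).
The central angle between the endpoints is δ = arccos(p₁·p₂) ≈ 2.325 rad (133.2°).
Interpolate at f = 1/2 with slerp weights a = sin((1−f)δ)/sin δ ≈ 1.259, b = sin(fδ)/sin δ ≈ 1.259.
p = a·p₁ + b·p₂ ≈ (0.820, -0.419, 0.390); φ = arcsin(p_z) ≈ 22.94°, λ = atan2(p_y, p_x) ≈ -27.04°.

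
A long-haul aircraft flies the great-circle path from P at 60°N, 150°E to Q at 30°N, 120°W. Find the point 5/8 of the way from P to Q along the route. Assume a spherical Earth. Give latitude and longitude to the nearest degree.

Write both endpoints as unit vectors p₁, p₂ with components (cos φ cos λ, cos φ sin λ, sin φ).
The central angle between the endpoints is δ = arccos(p₁·p₂) ≈ 1.123 rad (64.3°).
Interpolate at f = 5/8 with slerp weights a = sin((1−f)δ)/sin δ ≈ 0.453, b = sin(fδ)/sin δ ≈ 0.716.
p = a·p₁ + b·p₂ ≈ (-0.507, -0.424, 0.751); φ = arcsin(p_z) ≈ 48.67°, λ = atan2(p_y, p_x) ≈ -140.08°.

≈ 49°N, 140°W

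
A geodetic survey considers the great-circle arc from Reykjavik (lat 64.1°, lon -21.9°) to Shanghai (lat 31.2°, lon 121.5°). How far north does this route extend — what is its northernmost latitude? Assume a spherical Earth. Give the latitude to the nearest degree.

The great circle lies in the plane with unit normal n̂ = (p₁ × p₂)/|p₁ × p₂|.
Here n̂_z ≈ +0.226; the vertex latitude is φ_max = arccos|n̂_z| ≈ 76.9°.

≈ 77°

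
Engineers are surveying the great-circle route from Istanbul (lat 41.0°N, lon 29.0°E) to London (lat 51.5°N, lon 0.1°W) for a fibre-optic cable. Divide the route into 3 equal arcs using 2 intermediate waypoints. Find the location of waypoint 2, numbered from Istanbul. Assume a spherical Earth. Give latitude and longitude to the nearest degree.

Convert each endpoint to a unit vector on the sphere (x = cos φ cos λ, y = cos φ sin λ, z = sin φ).
The central angle between the endpoints is δ = arccos(p₁·p₂) ≈ 0.393 rad (22.5°).
Interpolate at f = 2/3 with slerp weights a = sin((1−f)δ)/sin δ ≈ 0.341, b = sin(fδ)/sin δ ≈ 0.676.
p = a·p₁ + b·p₂ ≈ (0.646, 0.124, 0.753); φ = arcsin(p_z) ≈ 48.86°, λ = atan2(p_y, p_x) ≈ 10.87°.

≈ lat 49°N, lon 11°E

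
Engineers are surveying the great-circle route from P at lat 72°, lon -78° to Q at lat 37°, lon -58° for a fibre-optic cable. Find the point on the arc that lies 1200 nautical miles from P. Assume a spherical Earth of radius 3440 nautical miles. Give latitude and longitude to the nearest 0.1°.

≈ lat 53.1°, lon -62.8°

Write both endpoints as unit vectors p₁, p₂ with components (cos φ cos λ, cos φ sin λ, sin φ).
The central angle between the endpoints is δ = arccos(p₁·p₂) ≈ 0.636 rad (36.5°). The total great-circle distance is δ·R ≈ 0.636 × 3440 ≈ 2189 nmi, so the target fraction is f = 1200/2189 ≈ 0.548.
Interpolate at f ≈ 0.548 with slerp weights a = sin((1−f)δ)/sin δ ≈ 0.477, b = sin(fδ)/sin δ ≈ 0.575.
p = a·p₁ + b·p₂ ≈ (0.274, -0.534, 0.800); φ = arcsin(p_z) ≈ 53.13°, λ = atan2(p_y, p_x) ≈ -62.82°.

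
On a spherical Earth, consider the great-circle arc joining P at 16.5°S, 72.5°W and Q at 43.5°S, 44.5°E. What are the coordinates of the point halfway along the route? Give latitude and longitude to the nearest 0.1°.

Convert each endpoint to a unit vector on the sphere (x = cos φ cos λ, y = cos φ sin λ, z = sin φ).
The central angle between the endpoints is δ = arccos(p₁·p₂) ≈ 1.691 rad (96.9°).
Interpolate at f = 1/2 with slerp weights a = sin((1−f)δ)/sin δ ≈ 0.754, b = sin(fδ)/sin δ ≈ 0.754.
p = a·p₁ + b·p₂ ≈ (0.607, -0.306, -0.733); φ = arcsin(p_z) ≈ -47.14°, λ = atan2(p_y, p_x) ≈ -26.75°.

≈ 47.1°S, 26.7°W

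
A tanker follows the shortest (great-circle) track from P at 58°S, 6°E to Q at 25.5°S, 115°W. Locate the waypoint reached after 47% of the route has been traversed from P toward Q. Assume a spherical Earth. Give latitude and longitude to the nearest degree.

≈ 60°S, 75°W

The haversine formula gives a central angle δ ≈ 1.452 rad (83.2°) between the endpoints.
Interpolate at f = 0.47 with slerp weights a = sin((1−f)δ)/sin δ ≈ 0.701, b = sin(fδ)/sin δ ≈ 0.635.
p = a·p₁ + b·p₂ ≈ (0.127, -0.481, -0.868); φ = arcsin(p_z) ≈ -60.18°, λ = atan2(p_y, p_x) ≈ -75.20°.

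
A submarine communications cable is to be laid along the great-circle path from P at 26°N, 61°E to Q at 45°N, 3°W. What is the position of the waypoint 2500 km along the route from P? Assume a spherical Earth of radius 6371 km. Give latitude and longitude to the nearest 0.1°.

≈ 38.1°N, 38.5°E

The haversine formula gives a central angle δ ≈ 0.941 rad (53.9°) between the endpoints. The total great-circle distance is δ·R ≈ 0.941 × 6371 ≈ 5998 km, so the target fraction is f = 2500/5998 ≈ 0.417.
Interpolate at f ≈ 0.417 with slerp weights a = sin((1−f)δ)/sin δ ≈ 0.646, b = sin(fδ)/sin δ ≈ 0.473.
p = a·p₁ + b·p₂ ≈ (0.615, 0.490, 0.617); φ = arcsin(p_z) ≈ 38.13°, λ = atan2(p_y, p_x) ≈ 38.53°.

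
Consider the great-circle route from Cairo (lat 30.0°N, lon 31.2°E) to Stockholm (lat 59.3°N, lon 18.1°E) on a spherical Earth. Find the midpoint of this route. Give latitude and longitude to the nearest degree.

Convert each endpoint to a unit vector on the sphere (x = cos φ cos λ, y = cos φ sin λ, z = sin φ).
The central angle between the endpoints is δ = arccos(p₁·p₂) ≈ 0.534 rad (30.6°).
Interpolate at f = 1/2 with slerp weights a = sin((1−f)δ)/sin δ ≈ 0.518, b = sin(fδ)/sin δ ≈ 0.518.
p = a·p₁ + b·p₂ ≈ (0.636, 0.315, 0.705); φ = arcsin(p_z) ≈ 44.83°, λ = atan2(p_y, p_x) ≈ 26.35°.

≈ lat 45°N, lon 26°E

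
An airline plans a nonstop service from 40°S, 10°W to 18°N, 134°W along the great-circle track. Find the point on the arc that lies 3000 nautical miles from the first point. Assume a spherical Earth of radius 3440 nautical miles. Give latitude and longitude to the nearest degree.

Write both endpoints as unit vectors p₁, p₂ with components (cos φ cos λ, cos φ sin λ, sin φ).
The central angle between the endpoints is δ = arccos(p₁·p₂) ≈ 2.222 rad (127.3°). The total great-circle distance is δ·R ≈ 2.222 × 3440 ≈ 7643 nmi, so the target fraction is f = 3000/7643 ≈ 0.393.
Interpolate at f ≈ 0.393 with slerp weights a = sin((1−f)δ)/sin δ ≈ 1.227, b = sin(fδ)/sin δ ≈ 0.963.
p = a·p₁ + b·p₂ ≈ (0.289, -0.822, -0.491); φ = arcsin(p_z) ≈ -29.40°, λ = atan2(p_y, p_x) ≈ -70.60°.

≈ 29°S, 71°W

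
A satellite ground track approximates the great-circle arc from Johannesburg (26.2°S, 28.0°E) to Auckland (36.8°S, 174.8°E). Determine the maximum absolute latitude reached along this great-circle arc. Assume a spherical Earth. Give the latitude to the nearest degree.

≈ 65°S

The great circle lies in the plane with unit normal n̂ = (p₁ × p₂)/|p₁ × p₂|.
Here n̂_z ≈ +0.418; the vertex latitude is φ_max = arccos|n̂_z| ≈ 65.3°.
Check via Clairaut: cos φ_max = |cos φ₁| · sin C = cos(26.2°)·sin(152.2°) ≈ 0.418, again giving ≈ 65.3°.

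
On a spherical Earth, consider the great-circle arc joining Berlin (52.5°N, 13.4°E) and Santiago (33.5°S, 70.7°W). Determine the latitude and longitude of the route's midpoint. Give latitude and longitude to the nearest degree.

Write both endpoints as unit vectors p₁, p₂ with components (cos φ cos λ, cos φ sin λ, sin φ).
The central angle between the endpoints is δ = arccos(p₁·p₂) ≈ 1.967 rad (112.7°).
Interpolate at f = 1/2 with slerp weights a = sin((1−f)δ)/sin δ ≈ 0.902, b = sin(fδ)/sin δ ≈ 0.902.
p = a·p₁ + b·p₂ ≈ (0.783, -0.583, 0.218); φ = arcsin(p_z) ≈ 12.58°, λ = atan2(p_y, p_x) ≈ -36.66°.

≈ (13°N, 37°W)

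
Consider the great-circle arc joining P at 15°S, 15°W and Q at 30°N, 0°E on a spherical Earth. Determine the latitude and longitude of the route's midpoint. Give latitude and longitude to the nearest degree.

Write both endpoints as unit vectors p₁, p₂ with components (cos φ cos λ, cos φ sin λ, sin φ).
The central angle between the endpoints is δ = arccos(p₁·p₂) ≈ 0.825 rad (47.3°).
Interpolate at f = 1/2 with slerp weights a = sin((1−f)δ)/sin δ ≈ 0.546, b = sin(fδ)/sin δ ≈ 0.546.
p = a·p₁ + b·p₂ ≈ (0.982, -0.136, 0.132); φ = arcsin(p_z) ≈ 7.56°, λ = atan2(p_y, p_x) ≈ -7.91°.

≈ 8°N, 8°W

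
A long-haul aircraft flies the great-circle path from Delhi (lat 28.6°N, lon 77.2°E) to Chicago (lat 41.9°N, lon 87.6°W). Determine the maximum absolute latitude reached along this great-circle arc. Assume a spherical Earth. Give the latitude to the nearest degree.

≈ 80°N

The great circle lies in the plane with unit normal n̂ = (p₁ × p₂)/|p₁ × p₂|.
Here n̂_z ≈ -0.180; the vertex latitude is φ_max = arccos|n̂_z| ≈ 79.6°.
Check via Clairaut: cos φ_max = |cos φ₁| · sin C = cos(28.6°)·sin(11.8°) ≈ 0.180, again giving ≈ 79.6°.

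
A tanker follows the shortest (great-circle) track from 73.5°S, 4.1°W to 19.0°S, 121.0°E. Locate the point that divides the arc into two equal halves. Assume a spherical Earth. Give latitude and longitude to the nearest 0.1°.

Write both endpoints as unit vectors p₁, p₂ with components (cos φ cos λ, cos φ sin λ, sin φ).
The central angle between the endpoints is δ = arccos(p₁·p₂) ≈ 1.412 rad (80.9°).
Interpolate at f = 1/2 with slerp weights a = sin((1−f)δ)/sin δ ≈ 0.657, b = sin(fδ)/sin δ ≈ 0.657.
p = a·p₁ + b·p₂ ≈ (-0.134, 0.519, -0.844); φ = arcsin(p_z) ≈ -57.57°, λ = atan2(p_y, p_x) ≈ 104.46°.

≈ 57.6°S, 104.5°E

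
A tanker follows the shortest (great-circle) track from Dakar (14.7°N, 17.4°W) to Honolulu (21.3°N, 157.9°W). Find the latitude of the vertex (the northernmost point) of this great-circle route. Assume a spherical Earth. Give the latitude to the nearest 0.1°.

The great circle lies in the plane with unit normal n̂ = (p₁ × p₂)/|p₁ × p₂|.
Here n̂_z ≈ -0.719; the vertex latitude is φ_max = arccos|n̂_z| ≈ 44.1°.

≈ 44.1°N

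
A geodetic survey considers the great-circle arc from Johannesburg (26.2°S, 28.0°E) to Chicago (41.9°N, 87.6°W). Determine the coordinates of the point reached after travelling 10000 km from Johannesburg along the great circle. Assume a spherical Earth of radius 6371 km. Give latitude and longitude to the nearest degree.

Convert each endpoint to a unit vector on the sphere (x = cos φ cos λ, y = cos φ sin λ, z = sin φ).
The central angle between the endpoints is δ = arccos(p₁·p₂) ≈ 2.194 rad (125.7°). The total great-circle distance is δ·R ≈ 2.194 × 6371 ≈ 13976 km, so the target fraction is f = 10000/13976 ≈ 0.716.
Interpolate at f ≈ 0.716 with slerp weights a = sin((1−f)δ)/sin δ ≈ 0.720, b = sin(fδ)/sin δ ≈ 1.231.
p = a·p₁ + b·p₂ ≈ (0.608, -0.613, 0.505); φ = arcsin(p_z) ≈ 30.31°, λ = atan2(p_y, p_x) ≈ -45.19°.

≈ 30°N, 45°W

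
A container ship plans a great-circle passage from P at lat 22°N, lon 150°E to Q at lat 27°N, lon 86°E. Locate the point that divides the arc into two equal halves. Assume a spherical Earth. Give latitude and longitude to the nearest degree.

Convert each endpoint to a unit vector on the sphere (x = cos φ cos λ, y = cos φ sin λ, z = sin φ).
The central angle between the endpoints is δ = arccos(p₁·p₂) ≈ 1.010 rad (57.8°).
Interpolate at f = 1/2 with slerp weights a = sin((1−f)δ)/sin δ ≈ 0.571, b = sin(fδ)/sin δ ≈ 0.571.
p = a·p₁ + b·p₂ ≈ (-0.423, 0.773, 0.473); φ = arcsin(p_z) ≈ 28.25°, λ = atan2(p_y, p_x) ≈ 118.71°.

≈ lat 28°N, lon 119°E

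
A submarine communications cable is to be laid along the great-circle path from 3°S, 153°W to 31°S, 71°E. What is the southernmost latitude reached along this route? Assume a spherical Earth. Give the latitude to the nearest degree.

The great circle lies in the plane with unit normal n̂ = (p₁ × p₂)/|p₁ × p₂|.
Here n̂_z ≈ -0.736; the vertex latitude is φ_max = arccos|n̂_z| ≈ 42.6°.
Check via Clairaut: cos φ_max = |cos φ₁| · sin C = cos(3.0°)·sin(132.6°) ≈ 0.736, again giving ≈ 42.6°.

≈ 43°S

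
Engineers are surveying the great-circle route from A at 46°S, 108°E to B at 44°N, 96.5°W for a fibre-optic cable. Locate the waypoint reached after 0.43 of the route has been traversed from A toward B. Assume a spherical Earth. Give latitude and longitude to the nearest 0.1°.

≈ 12.8°S, 177.8°W

Write both endpoints as unit vectors p₁, p₂ with components (cos φ cos λ, cos φ sin λ, sin φ).
The central angle between the endpoints is δ = arccos(p₁·p₂) ≈ 2.838 rad (162.6°).
Interpolate at f = 0.43 with slerp weights a = sin((1−f)δ)/sin δ ≈ 3.346, b = sin(fδ)/sin δ ≈ 3.146.
p = a·p₁ + b·p₂ ≈ (-0.974, -0.038, -0.221); φ = arcsin(p_z) ≈ -12.78°, λ = atan2(p_y, p_x) ≈ -177.76°.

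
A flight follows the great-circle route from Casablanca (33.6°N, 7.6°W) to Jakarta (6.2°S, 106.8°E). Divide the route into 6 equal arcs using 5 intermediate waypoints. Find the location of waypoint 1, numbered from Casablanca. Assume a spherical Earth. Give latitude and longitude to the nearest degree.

≈ 34°N, 15°E

Write both endpoints as unit vectors p₁, p₂ with components (cos φ cos λ, cos φ sin λ, sin φ).
The central angle between the endpoints is δ = arccos(p₁·p₂) ≈ 1.984 rad (113.7°).
Interpolate at f = 1/6 with slerp weights a = sin((1−f)δ)/sin δ ≈ 1.088, b = sin(fδ)/sin δ ≈ 0.355.
p = a·p₁ + b·p₂ ≈ (0.797, 0.218, 0.564); φ = arcsin(p_z) ≈ 34.33°, λ = atan2(p_y, p_x) ≈ 15.28°.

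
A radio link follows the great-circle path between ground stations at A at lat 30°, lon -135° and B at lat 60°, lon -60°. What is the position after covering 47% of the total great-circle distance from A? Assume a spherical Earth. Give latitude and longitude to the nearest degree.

The haversine formula gives a central angle δ ≈ 0.994 rad (57.0°) between the endpoints.
Interpolate at f = 0.47 with slerp weights a = sin((1−f)δ)/sin δ ≈ 0.600, b = sin(fδ)/sin δ ≈ 0.537.
p = a·p₁ + b·p₂ ≈ (-0.233, -0.600, 0.765); φ = arcsin(p_z) ≈ 49.93°, λ = atan2(p_y, p_x) ≈ -111.22°.

≈ lat 50°, lon -111°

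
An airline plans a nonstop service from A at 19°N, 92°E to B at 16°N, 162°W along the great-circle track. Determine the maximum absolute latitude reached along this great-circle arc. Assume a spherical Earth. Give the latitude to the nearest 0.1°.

The great circle lies in the plane with unit normal n̂ = (p₁ × p₂)/|p₁ × p₂|.
Here n̂_z ≈ +0.885; the vertex latitude is φ_max = arccos|n̂_z| ≈ 27.7°.
Check via Clairaut: cos φ_max = |cos φ₁| · sin C = cos(19.0°)·sin(69.4°) ≈ 0.885, again giving ≈ 27.7°.

≈ 27.7°N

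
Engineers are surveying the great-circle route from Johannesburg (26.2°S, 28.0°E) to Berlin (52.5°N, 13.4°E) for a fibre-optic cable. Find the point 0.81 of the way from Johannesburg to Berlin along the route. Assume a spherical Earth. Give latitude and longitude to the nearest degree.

≈ 38°N, 18°E

Write both endpoints as unit vectors p₁, p₂ with components (cos φ cos λ, cos φ sin λ, sin φ).
The central angle between the endpoints is δ = arccos(p₁·p₂) ≈ 1.392 rad (79.7°).
Interpolate at f = 0.81 with slerp weights a = sin((1−f)δ)/sin δ ≈ 0.266, b = sin(fδ)/sin δ ≈ 0.918.
p = a·p₁ + b·p₂ ≈ (0.754, 0.241, 0.611); φ = arcsin(p_z) ≈ 37.66°, λ = atan2(p_y, p_x) ≈ 17.75°.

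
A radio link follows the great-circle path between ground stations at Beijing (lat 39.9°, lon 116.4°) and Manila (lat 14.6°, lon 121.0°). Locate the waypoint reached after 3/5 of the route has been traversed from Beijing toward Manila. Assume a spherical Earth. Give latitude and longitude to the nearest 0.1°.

≈ lat 24.7°, lon 119.4°

The haversine formula gives a central angle δ ≈ 0.447 rad (25.6°) between the endpoints.
Interpolate at f = 3/5 with slerp weights a = sin((1−f)δ)/sin δ ≈ 0.411, b = sin(fδ)/sin δ ≈ 0.613.
p = a·p₁ + b·p₂ ≈ (-0.446, 0.791, 0.418); φ = arcsin(p_z) ≈ 24.74°, λ = atan2(p_y, p_x) ≈ 119.40°.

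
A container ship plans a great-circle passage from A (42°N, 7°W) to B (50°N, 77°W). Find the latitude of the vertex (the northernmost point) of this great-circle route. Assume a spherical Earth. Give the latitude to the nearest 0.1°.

≈ 52.5°N

The great circle lies in the plane with unit normal n̂ = (p₁ × p₂)/|p₁ × p₂|.
Here n̂_z ≈ -0.609; the vertex latitude is φ_max = arccos|n̂_z| ≈ 52.5°.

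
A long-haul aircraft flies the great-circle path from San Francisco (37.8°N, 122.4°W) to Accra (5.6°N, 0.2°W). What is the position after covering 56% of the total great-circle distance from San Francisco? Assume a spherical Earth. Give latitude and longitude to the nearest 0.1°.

≈ 36.0°N, 42.0°W

From cos δ = sin φ₁ sin φ₂ + cos φ₁ cos φ₂ cos Δλ, the central angle is δ ≈ 1.938 rad (111.1°).
Interpolate at f = 0.56 with slerp weights a = sin((1−f)δ)/sin δ ≈ 0.807, b = sin(fδ)/sin δ ≈ 0.948.
p = a·p₁ + b·p₂ ≈ (0.602, -0.542, 0.587); φ = arcsin(p_z) ≈ 35.95°, λ = atan2(p_y, p_x) ≈ -42.00°.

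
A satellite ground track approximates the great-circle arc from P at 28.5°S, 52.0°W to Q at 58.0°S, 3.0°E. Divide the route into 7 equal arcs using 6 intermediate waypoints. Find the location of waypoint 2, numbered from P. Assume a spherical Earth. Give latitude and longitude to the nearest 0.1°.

From cos δ = sin φ₁ sin φ₂ + cos φ₁ cos φ₂ cos Δλ, the central angle is δ ≈ 0.834 rad (47.8°).
Interpolate at f = 2/7 with slerp weights a = sin((1−f)δ)/sin δ ≈ 0.758, b = sin(fδ)/sin δ ≈ 0.319.
p = a·p₁ + b·p₂ ≈ (0.579, -0.516, -0.632); φ = arcsin(p_z) ≈ -39.18°, λ = atan2(p_y, p_x) ≈ -41.72°.

≈ 39.2°S, 41.7°W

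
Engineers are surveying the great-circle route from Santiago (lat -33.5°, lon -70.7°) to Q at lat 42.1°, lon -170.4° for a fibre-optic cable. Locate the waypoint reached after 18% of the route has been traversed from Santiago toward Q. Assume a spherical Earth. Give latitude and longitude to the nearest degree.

Write both endpoints as unit vectors p₁, p₂ with components (cos φ cos λ, cos φ sin λ, sin φ).
The central angle between the endpoints is δ = arccos(p₁·p₂) ≈ 2.065 rad (118.3°).
Interpolate at f = 0.18 with slerp weights a = sin((1−f)δ)/sin δ ≈ 1.127, b = sin(fδ)/sin δ ≈ 0.413.
p = a·p₁ + b·p₂ ≈ (0.009, -0.938, -0.346); φ = arcsin(p_z) ≈ -20.22°, λ = atan2(p_y, p_x) ≈ -89.46°.

≈ lat -20°, lon -89°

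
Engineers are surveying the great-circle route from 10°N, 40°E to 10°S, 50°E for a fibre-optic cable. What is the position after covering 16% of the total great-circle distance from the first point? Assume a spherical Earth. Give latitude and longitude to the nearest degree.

≈ 7°N, 42°E

The haversine formula gives a central angle δ ≈ 0.390 rad (22.3°) between the endpoints.
Interpolate at f = 0.16 with slerp weights a = sin((1−f)δ)/sin δ ≈ 0.846, b = sin(fδ)/sin δ ≈ 0.164.
p = a·p₁ + b·p₂ ≈ (0.742, 0.659, 0.118); φ = arcsin(p_z) ≈ 6.80°, λ = atan2(p_y, p_x) ≈ 41.62°.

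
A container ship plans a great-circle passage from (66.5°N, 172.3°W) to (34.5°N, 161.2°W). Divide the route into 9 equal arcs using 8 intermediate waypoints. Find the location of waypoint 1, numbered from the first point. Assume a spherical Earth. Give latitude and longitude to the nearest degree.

Convert each endpoint to a unit vector on the sphere (x = cos φ cos λ, y = cos φ sin λ, z = sin φ).
The central angle between the endpoints is δ = arccos(p₁·p₂) ≈ 0.570 rad (32.7°).
Interpolate at f = 1/9 with slerp weights a = sin((1−f)δ)/sin δ ≈ 0.899, b = sin(fδ)/sin δ ≈ 0.117.
p = a·p₁ + b·p₂ ≈ (-0.447, -0.079, 0.891); φ = arcsin(p_z) ≈ 63.01°, λ = atan2(p_y, p_x) ≈ -169.95°.

≈ (63°N, 170°W)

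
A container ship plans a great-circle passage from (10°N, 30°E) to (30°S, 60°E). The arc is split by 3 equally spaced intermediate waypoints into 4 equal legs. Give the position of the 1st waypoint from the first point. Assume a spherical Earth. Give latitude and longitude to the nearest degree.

≈ (0°N, 37°E)

Write both endpoints as unit vectors p₁, p₂ with components (cos φ cos λ, cos φ sin λ, sin φ).
The central angle between the endpoints is δ = arccos(p₁·p₂) ≈ 0.861 rad (49.3°).
Interpolate at f = 1/4 with slerp weights a = sin((1−f)δ)/sin δ ≈ 0.793, b = sin(fδ)/sin δ ≈ 0.282.
p = a·p₁ + b·p₂ ≈ (0.799, 0.602, -0.003); φ = arcsin(p_z) ≈ -0.17°, λ = atan2(p_y, p_x) ≈ 37.00°.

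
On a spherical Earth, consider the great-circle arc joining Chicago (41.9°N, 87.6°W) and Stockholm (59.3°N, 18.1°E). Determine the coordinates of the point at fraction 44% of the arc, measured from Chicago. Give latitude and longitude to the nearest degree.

The haversine formula gives a central angle δ ≈ 1.080 rad (61.9°) between the endpoints.
Interpolate at f = 0.44 with slerp weights a = sin((1−f)δ)/sin δ ≈ 0.645, b = sin(fδ)/sin δ ≈ 0.519.
p = a·p₁ + b·p₂ ≈ (0.272, -0.397, 0.877); φ = arcsin(p_z) ≈ 61.23°, λ = atan2(p_y, p_x) ≈ -55.61°.

≈ 61°N, 56°W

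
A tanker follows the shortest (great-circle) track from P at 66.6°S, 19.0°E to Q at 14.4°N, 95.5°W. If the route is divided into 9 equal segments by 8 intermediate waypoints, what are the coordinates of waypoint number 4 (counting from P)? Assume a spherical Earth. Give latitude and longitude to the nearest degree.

Write both endpoints as unit vectors p₁, p₂ with components (cos φ cos λ, cos φ sin λ, sin φ).
The central angle between the endpoints is δ = arccos(p₁·p₂) ≈ 1.969 rad (112.8°).
Interpolate at f = 4/9 with slerp weights a = sin((1−f)δ)/sin δ ≈ 0.964, b = sin(fδ)/sin δ ≈ 0.833.
p = a·p₁ + b·p₂ ≈ (0.285, -0.678, -0.677); φ = arcsin(p_z) ≈ -42.65°, λ = atan2(p_y, p_x) ≈ -67.24°.

≈ 43°S, 67°W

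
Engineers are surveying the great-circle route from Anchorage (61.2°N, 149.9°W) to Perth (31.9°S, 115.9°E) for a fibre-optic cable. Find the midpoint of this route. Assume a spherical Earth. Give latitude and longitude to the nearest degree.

The haversine formula gives a central angle δ ≈ 2.086 rad (119.5°) between the endpoints.
Interpolate at f = 1/2 with slerp weights a = sin((1−f)δ)/sin δ ≈ 0.993, b = sin(fδ)/sin δ ≈ 0.993.
p = a·p₁ + b·p₂ ≈ (-0.782, 0.518, 0.345); φ = arcsin(p_z) ≈ 20.21°, λ = atan2(p_y, p_x) ≈ 146.46°.

≈ 20°N, 146°E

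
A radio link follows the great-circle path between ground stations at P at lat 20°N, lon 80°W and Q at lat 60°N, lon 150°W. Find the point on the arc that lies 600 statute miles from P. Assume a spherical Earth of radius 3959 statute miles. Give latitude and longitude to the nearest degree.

≈ lat 27°N, lon 85°W

Write both endpoints as unit vectors p₁, p₂ with components (cos φ cos λ, cos φ sin λ, sin φ).
The central angle between the endpoints is δ = arccos(p₁·p₂) ≈ 1.096 rad (62.8°). The total great-circle distance is δ·R ≈ 1.096 × 3959 ≈ 4340 mi, so the target fraction is f = 600/4340 ≈ 0.138.
Interpolate at f ≈ 0.138 with slerp weights a = sin((1−f)δ)/sin δ ≈ 0.911, b = sin(fδ)/sin δ ≈ 0.170.
p = a·p₁ + b·p₂ ≈ (0.075, -0.885, 0.459); φ = arcsin(p_z) ≈ 27.29°, λ = atan2(p_y, p_x) ≈ -85.15°.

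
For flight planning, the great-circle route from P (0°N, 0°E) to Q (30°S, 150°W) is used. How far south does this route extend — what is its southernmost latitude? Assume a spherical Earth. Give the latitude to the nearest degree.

The great circle lies in the plane with unit normal n̂ = (p₁ × p₂)/|p₁ × p₂|.
Here n̂_z ≈ -0.655; the vertex latitude is φ_max = arccos|n̂_z| ≈ 49.1°.

≈ 49°S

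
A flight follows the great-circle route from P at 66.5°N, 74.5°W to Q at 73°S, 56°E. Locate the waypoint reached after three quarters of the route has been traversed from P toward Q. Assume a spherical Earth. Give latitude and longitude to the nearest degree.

≈ 46°S, 12°W

From cos δ = sin φ₁ sin φ₂ + cos φ₁ cos φ₂ cos Δλ, the central angle is δ ≈ 2.833 rad (162.3°).
Interpolate at f = 3/4 with slerp weights a = sin((1−f)δ)/sin δ ≈ 2.140, b = sin(fδ)/sin δ ≈ 2.799.
p = a·p₁ + b·p₂ ≈ (0.686, -0.144, -0.714); φ = arcsin(p_z) ≈ -45.52°, λ = atan2(p_y, p_x) ≈ -11.87°.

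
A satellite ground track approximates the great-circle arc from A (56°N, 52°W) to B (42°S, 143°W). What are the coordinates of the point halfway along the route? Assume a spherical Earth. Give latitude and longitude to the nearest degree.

≈ (10°N, 106°W)

Convert each endpoint to a unit vector on the sphere (x = cos φ cos λ, y = cos φ sin λ, z = sin φ).
The central angle between the endpoints is δ = arccos(p₁·p₂) ≈ 2.168 rad (124.2°).
Interpolate at f = 1/2 with slerp weights a = sin((1−f)δ)/sin δ ≈ 1.068, b = sin(fδ)/sin δ ≈ 1.068.
p = a·p₁ + b·p₂ ≈ (-0.266, -0.949, 0.171); φ = arcsin(p_z) ≈ 9.84°, λ = atan2(p_y, p_x) ≈ -105.68°.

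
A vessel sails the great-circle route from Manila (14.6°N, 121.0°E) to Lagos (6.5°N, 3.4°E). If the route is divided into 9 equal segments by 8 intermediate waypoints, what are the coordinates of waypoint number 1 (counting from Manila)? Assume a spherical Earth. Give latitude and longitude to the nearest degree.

Write both endpoints as unit vectors p₁, p₂ with components (cos φ cos λ, cos φ sin λ, sin φ).
The central angle between the endpoints is δ = arccos(p₁·p₂) ≈ 2.001 rad (114.6°).
Interpolate at f = 1/9 with slerp weights a = sin((1−f)δ)/sin δ ≈ 1.077, b = sin(fδ)/sin δ ≈ 0.243.
p = a·p₁ + b·p₂ ≈ (-0.296, 0.907, 0.299); φ = arcsin(p_z) ≈ 17.39°, λ = atan2(p_y, p_x) ≈ 108.07°.

≈ 17°N, 108°E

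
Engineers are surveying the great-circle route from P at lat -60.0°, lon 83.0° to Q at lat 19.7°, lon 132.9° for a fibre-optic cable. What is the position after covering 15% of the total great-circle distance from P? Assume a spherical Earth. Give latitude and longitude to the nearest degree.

≈ lat -50°, lon 98°

The haversine formula gives a central angle δ ≈ 1.560 rad (89.4°) between the endpoints.
Interpolate at f = 0.15 with slerp weights a = sin((1−f)δ)/sin δ ≈ 0.970, b = sin(fδ)/sin δ ≈ 0.232.
p = a·p₁ + b·p₂ ≈ (-0.089, 0.641, -0.762); φ = arcsin(p_z) ≈ -49.64°, λ = atan2(p_y, p_x) ≈ 97.94°.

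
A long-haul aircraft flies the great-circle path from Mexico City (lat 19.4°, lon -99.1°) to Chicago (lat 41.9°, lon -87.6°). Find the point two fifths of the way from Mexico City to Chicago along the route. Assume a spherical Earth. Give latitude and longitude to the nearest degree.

≈ lat 29°, lon -95°

From cos δ = sin φ₁ sin φ₂ + cos φ₁ cos φ₂ cos Δλ, the central angle is δ ≈ 0.428 rad (24.5°).
Interpolate at f = 2/5 with slerp weights a = sin((1−f)δ)/sin δ ≈ 0.612, b = sin(fδ)/sin δ ≈ 0.410.
p = a·p₁ + b·p₂ ≈ (-0.078, -0.875, 0.477); φ = arcsin(p_z) ≈ 28.51°, λ = atan2(p_y, p_x) ≈ -95.13°.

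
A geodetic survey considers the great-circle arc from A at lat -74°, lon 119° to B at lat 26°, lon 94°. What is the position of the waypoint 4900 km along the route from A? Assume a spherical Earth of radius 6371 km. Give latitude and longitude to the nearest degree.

≈ lat -31°, lon 101°

Write both endpoints as unit vectors p₁, p₂ with components (cos φ cos λ, cos φ sin λ, sin φ).
The central angle between the endpoints is δ = arccos(p₁·p₂) ≈ 1.769 rad (101.4°). The total great-circle distance is δ·R ≈ 1.769 × 6371 ≈ 11270 km, so the target fraction is f = 4900/11270 ≈ 0.435.
Interpolate at f ≈ 0.435 with slerp weights a = sin((1−f)δ)/sin δ ≈ 0.858, b = sin(fδ)/sin δ ≈ 0.709.
p = a·p₁ + b·p₂ ≈ (-0.159, 0.843, -0.514); φ = arcsin(p_z) ≈ -30.93°, λ = atan2(p_y, p_x) ≈ 100.69°.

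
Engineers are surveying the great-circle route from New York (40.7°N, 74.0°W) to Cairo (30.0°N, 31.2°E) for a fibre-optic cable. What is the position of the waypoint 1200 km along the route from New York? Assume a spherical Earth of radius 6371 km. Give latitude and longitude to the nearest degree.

≈ (46°N, 61°W)

From cos δ = sin φ₁ sin φ₂ + cos φ₁ cos φ₂ cos Δλ, the central angle is δ ≈ 1.416 rad (81.1°). The total great-circle distance is δ·R ≈ 1.416 × 6371 ≈ 9023 km, so the target fraction is f = 1200/9023 ≈ 0.133.
Interpolate at f ≈ 0.133 with slerp weights a = sin((1−f)δ)/sin δ ≈ 0.953, b = sin(fδ)/sin δ ≈ 0.189.
p = a·p₁ + b·p₂ ≈ (0.340, -0.610, 0.716); φ = arcsin(p_z) ≈ 45.75°, λ = atan2(p_y, p_x) ≈ -60.88°.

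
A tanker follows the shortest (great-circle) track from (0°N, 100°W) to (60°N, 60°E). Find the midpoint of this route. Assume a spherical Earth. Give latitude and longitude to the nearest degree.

≈ (57°N, 82°W)

Write both endpoints as unit vectors p₁, p₂ with components (cos φ cos λ, cos φ sin λ, sin φ).
The central angle between the endpoints is δ = arccos(p₁·p₂) ≈ 2.060 rad (118.0°).
Interpolate at f = 1/2 with slerp weights a = sin((1−f)δ)/sin δ ≈ 0.971, b = sin(fδ)/sin δ ≈ 0.971.
p = a·p₁ + b·p₂ ≈ (0.074, -0.536, 0.841); φ = arcsin(p_z) ≈ 57.25°, λ = atan2(p_y, p_x) ≈ -82.12°.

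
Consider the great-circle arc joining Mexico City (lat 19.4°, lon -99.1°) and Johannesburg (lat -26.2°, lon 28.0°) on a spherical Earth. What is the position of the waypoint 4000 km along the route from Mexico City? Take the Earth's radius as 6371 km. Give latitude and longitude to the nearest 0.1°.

Convert each endpoint to a unit vector on the sphere (x = cos φ cos λ, y = cos φ sin λ, z = sin φ).
The central angle between the endpoints is δ = arccos(p₁·p₂) ≈ 2.288 rad (131.1°). The total great-circle distance is δ·R ≈ 2.288 × 6371 ≈ 14576 km, so the target fraction is f = 4000/14576 ≈ 0.274.
Interpolate at f ≈ 0.274 with slerp weights a = sin((1−f)δ)/sin δ ≈ 1.321, b = sin(fδ)/sin δ ≈ 0.779.
p = a·p₁ + b·p₂ ≈ (0.420, -0.902, 0.095); φ = arcsin(p_z) ≈ 5.44°, λ = atan2(p_y, p_x) ≈ -65.03°.

≈ lat 5.4°, lon -65.0°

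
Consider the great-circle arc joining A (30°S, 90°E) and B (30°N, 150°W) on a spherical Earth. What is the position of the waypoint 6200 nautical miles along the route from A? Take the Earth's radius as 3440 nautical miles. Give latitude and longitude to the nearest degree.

Write both endpoints as unit vectors p₁, p₂ with components (cos φ cos λ, cos φ sin λ, sin φ).
The central angle between the endpoints is δ = arccos(p₁·p₂) ≈ 2.246 rad (128.7°). The total great-circle distance is δ·R ≈ 2.246 × 3440 ≈ 7726 nmi, so the target fraction is f = 6200/7726 ≈ 0.802.
Interpolate at f ≈ 0.802 with slerp weights a = sin((1−f)δ)/sin δ ≈ 0.550, b = sin(fδ)/sin δ ≈ 1.247.
p = a·p₁ + b·p₂ ≈ (-0.935, -0.064, 0.349); φ = arcsin(p_z) ≈ 20.40°, λ = atan2(p_y, p_x) ≈ -176.10°.

≈ (20°N, 176°W)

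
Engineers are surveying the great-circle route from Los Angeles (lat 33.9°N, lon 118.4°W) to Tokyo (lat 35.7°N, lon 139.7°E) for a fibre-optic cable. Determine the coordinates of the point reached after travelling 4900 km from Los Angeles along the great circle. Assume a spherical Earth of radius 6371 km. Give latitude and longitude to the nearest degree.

≈ lat 48°N, lon 175°W

Write both endpoints as unit vectors p₁, p₂ with components (cos φ cos λ, cos φ sin λ, sin φ).
The central angle between the endpoints is δ = arccos(p₁·p₂) ≈ 1.383 rad (79.3°). The total great-circle distance is δ·R ≈ 1.383 × 6371 ≈ 8812 km, so the target fraction is f = 4900/8812 ≈ 0.556.
Interpolate at f ≈ 0.556 with slerp weights a = sin((1−f)δ)/sin δ ≈ 0.587, b = sin(fδ)/sin δ ≈ 0.708.
p = a·p₁ + b·p₂ ≈ (-0.670, -0.056, 0.740); φ = arcsin(p_z) ≈ 47.75°, λ = atan2(p_y, p_x) ≈ -175.19°.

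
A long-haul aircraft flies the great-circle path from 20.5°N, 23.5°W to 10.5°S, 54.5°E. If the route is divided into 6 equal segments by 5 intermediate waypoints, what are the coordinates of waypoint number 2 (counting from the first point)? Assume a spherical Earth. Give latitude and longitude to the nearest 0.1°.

Convert each endpoint to a unit vector on the sphere (x = cos φ cos λ, y = cos φ sin λ, z = sin φ).
The central angle between the endpoints is δ = arccos(p₁·p₂) ≈ 1.443 rad (82.7°).
Interpolate at f = 2/6 with slerp weights a = sin((1−f)δ)/sin δ ≈ 0.827, b = sin(fδ)/sin δ ≈ 0.466.
p = a·p₁ + b·p₂ ≈ (0.977, 0.064, 0.205); φ = arcsin(p_z) ≈ 11.81°, λ = atan2(p_y, p_x) ≈ 3.78°.

≈ 11.8°N, 3.8°E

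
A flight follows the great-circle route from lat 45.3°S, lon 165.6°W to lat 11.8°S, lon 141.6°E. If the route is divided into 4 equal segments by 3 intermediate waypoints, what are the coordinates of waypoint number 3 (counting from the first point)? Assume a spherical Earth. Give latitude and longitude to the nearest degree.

≈ lat 22°S, lon 152°E

From cos δ = sin φ₁ sin φ₂ + cos φ₁ cos φ₂ cos Δλ, the central angle is δ ≈ 0.974 rad (55.8°).
Interpolate at f = 3/4 with slerp weights a = sin((1−f)δ)/sin δ ≈ 0.292, b = sin(fδ)/sin δ ≈ 0.807.
p = a·p₁ + b·p₂ ≈ (-0.817, 0.440, -0.372); φ = arcsin(p_z) ≈ -21.85°, λ = atan2(p_y, p_x) ≈ 151.74°.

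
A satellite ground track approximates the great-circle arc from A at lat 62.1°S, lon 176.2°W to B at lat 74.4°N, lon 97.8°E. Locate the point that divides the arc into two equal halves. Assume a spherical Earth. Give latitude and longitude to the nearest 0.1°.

From cos δ = sin φ₁ sin φ₂ + cos φ₁ cos φ₂ cos Δλ, the central angle is δ ≈ 2.573 rad (147.4°).
Interpolate at f = 1/2 with slerp weights a = sin((1−f)δ)/sin δ ≈ 1.781, b = sin(fδ)/sin δ ≈ 1.781.
p = a·p₁ + b·p₂ ≈ (-0.897, 0.419, 0.141); φ = arcsin(p_z) ≈ 8.13°, λ = atan2(p_y, p_x) ≈ 154.94°.

≈ lat 8.1°N, lon 154.9°E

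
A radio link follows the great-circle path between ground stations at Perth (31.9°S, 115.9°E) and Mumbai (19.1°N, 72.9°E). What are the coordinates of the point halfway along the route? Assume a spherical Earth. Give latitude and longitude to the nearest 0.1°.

From cos δ = sin φ₁ sin φ₂ + cos φ₁ cos φ₂ cos Δλ, the central angle is δ ≈ 1.144 rad (65.6°).
Interpolate at f = 1/2 with slerp weights a = sin((1−f)δ)/sin δ ≈ 0.595, b = sin(fδ)/sin δ ≈ 0.595.
p = a·p₁ + b·p₂ ≈ (-0.055, 0.991, -0.120); φ = arcsin(p_z) ≈ -6.87°, λ = atan2(p_y, p_x) ≈ 93.19°.

≈ (6.9°S, 93.2°E)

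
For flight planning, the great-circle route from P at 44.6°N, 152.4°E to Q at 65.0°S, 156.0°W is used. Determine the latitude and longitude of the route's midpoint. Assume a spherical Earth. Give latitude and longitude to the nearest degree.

≈ 11°S, 171°E

Convert each endpoint to a unit vector on the sphere (x = cos φ cos λ, y = cos φ sin λ, z = sin φ).
The central angle between the endpoints is δ = arccos(p₁·p₂) ≈ 2.037 rad (116.7°).
Interpolate at f = 1/2 with slerp weights a = sin((1−f)δ)/sin δ ≈ 0.953, b = sin(fδ)/sin δ ≈ 0.953.
p = a·p₁ + b·p₂ ≈ (-0.969, 0.151, -0.195); φ = arcsin(p_z) ≈ -11.22°, λ = atan2(p_y, p_x) ≈ 171.17°.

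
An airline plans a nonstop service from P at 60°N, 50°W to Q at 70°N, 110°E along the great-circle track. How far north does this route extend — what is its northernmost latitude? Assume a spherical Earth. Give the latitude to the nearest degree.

The great circle lies in the plane with unit normal n̂ = (p₁ × p₂)/|p₁ × p₂|.
Here n̂_z ≈ +0.077; the vertex latitude is φ_max = arccos|n̂_z| ≈ 85.6°.
Check via Clairaut: cos φ_max = |cos φ₁| · sin C = cos(60.0°)·sin(8.9°) ≈ 0.077, again giving ≈ 85.6°.

≈ 86°N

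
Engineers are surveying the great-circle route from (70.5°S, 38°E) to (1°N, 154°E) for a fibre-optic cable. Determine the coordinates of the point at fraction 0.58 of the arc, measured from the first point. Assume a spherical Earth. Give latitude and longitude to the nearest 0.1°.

≈ (38.4°S, 139.0°E)

Write both endpoints as unit vectors p₁, p₂ with components (cos φ cos λ, cos φ sin λ, sin φ).
The central angle between the endpoints is δ = arccos(p₁·p₂) ≈ 1.734 rad (99.4°).
Interpolate at f = 0.58 with slerp weights a = sin((1−f)δ)/sin δ ≈ 0.675, b = sin(fδ)/sin δ ≈ 0.856.
p = a·p₁ + b·p₂ ≈ (-0.592, 0.514, -0.621); φ = arcsin(p_z) ≈ -38.39°, λ = atan2(p_y, p_x) ≈ 139.03°.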